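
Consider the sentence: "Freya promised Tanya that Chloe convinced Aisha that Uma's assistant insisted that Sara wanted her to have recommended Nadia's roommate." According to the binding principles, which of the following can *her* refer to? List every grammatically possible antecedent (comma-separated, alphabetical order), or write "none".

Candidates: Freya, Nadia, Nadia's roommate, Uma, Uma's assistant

*her* is a pronoun; Principle B requires it to be free in its binding domain — the clause headed by 'wanted'.
— Freya: subject of the matrix clause; c-commands the pronoun but lies outside its binding domain — allowed.
— Nadia: possessor inside the object DP of the clause headed by 'recommended'; is c-commanded by the pronoun; coreference would bind this R-expression — blocked (Principle C).
— Nadia's roommate: object of the clause headed by 'recommended'; is c-commanded by the pronoun; coreference would bind this R-expression — blocked (Principle C).
— Uma: possessor inside the subject DP of the clause headed by 'insisted'; does not c-command the pronoun — Principle B does not apply; allowed.
— Uma's assistant: subject of the clause headed by 'insisted'; c-commands the pronoun but lies outside its binding domain — allowed.

Freya, Uma, Uma's assistant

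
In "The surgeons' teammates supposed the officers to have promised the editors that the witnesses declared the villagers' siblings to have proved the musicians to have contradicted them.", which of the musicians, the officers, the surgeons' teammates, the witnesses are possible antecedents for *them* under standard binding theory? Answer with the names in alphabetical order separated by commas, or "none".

*them* is a pronoun; Principle B requires it to be free in its binding domain — the clause headed by 'contradicted'.
— the musicians: subject of the clause headed by 'contradicted'; c-commands the pronoun within its binding domain — blocked (Principle B).
— the officers: subject of the clause headed by 'promised'; c-commands the pronoun but lies outside its binding domain — allowed.
— the surgeons' teammates: subject of the matrix clause; c-commands the pronoun but lies outside its binding domain — allowed.
— the witnesses: subject of the clause headed by 'declared'; c-commands the pronoun but lies outside its binding domain — allowed.

the officers, the surgeons' teammates, the witnesses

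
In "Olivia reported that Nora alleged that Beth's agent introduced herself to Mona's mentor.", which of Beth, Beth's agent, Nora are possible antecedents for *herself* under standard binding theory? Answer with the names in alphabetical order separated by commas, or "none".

Beth's agent

*herself* is a reflexive; Principle A requires it to be bound within its binding domain — the clause headed by 'introduced'.
— Beth: possessor inside the subject DP of the clause headed by 'introduced'; does not c-command the reflexive — cannot bind it (Principle A).
— Beth's agent: subject of the clause headed by 'introduced'; c-commands the reflexive within its binding domain — allowed (Principle A).
— Nora: subject of the clause headed by 'alleged'; c-commands the reflexive but lies outside its binding domain — cannot bind it (Principle A).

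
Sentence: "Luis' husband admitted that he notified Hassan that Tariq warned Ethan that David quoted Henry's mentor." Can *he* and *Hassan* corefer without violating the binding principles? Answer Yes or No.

No

*Hassan* is an R-expression; Principle C requires it to be free (not bound by any c-commanding expression).
— he: subject of the clause headed by 'notified'; the pronoun c-commands the R-expression — coreference blocked (Principle C).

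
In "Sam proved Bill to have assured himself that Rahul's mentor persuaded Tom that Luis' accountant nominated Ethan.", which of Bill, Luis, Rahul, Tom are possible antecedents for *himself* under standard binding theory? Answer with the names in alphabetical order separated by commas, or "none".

Bill

*himself* is a reflexive; Principle A requires it to be bound within its binding domain — the clause headed by 'assured'.
— Bill: subject of the clause headed by 'assured'; c-commands the reflexive within its binding domain — allowed (Principle A).
— Luis: possessor inside the subject DP of the clause headed by 'nominated'; does not c-command the reflexive — cannot bind it (Principle A).
— Rahul: possessor inside the subject DP of the clause headed by 'persuaded'; does not c-command the reflexive — cannot bind it (Principle A).
— Tom: object of the clause headed by 'persuaded'; does not c-command the reflexive — cannot bind it (Principle A).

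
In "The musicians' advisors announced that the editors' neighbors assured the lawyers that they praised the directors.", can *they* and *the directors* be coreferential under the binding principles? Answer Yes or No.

No

*the directors* is an R-expression; Principle C requires it to be free (not bound by any c-commanding expression).
— they: subject of the clause headed by 'praised'; the pronoun c-commands the R-expression — coreference blocked (Principle C).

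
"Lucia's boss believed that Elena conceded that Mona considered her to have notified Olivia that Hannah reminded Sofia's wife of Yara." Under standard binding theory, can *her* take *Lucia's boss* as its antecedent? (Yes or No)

*her* is a pronoun; Principle B requires it to be free in its binding domain — the clause headed by 'considered'.
— Lucia's boss: subject of the matrix clause; c-commands the pronoun but lies outside its binding domain — allowed.

Yes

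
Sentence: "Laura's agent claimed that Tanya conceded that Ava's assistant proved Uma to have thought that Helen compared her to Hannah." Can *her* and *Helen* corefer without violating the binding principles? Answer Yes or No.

*Helen* is an R-expression; Principle C requires it to be free (not bound by any c-commanding expression).
— her: object of the clause headed by 'compared'; the R-expression locally c-commands the pronoun — coreference blocked (Principle B on the pronoun).

No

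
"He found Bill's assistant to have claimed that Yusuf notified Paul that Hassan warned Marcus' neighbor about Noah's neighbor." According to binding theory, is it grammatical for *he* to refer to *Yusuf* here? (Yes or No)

*Yusuf* is an R-expression; Principle C requires it to be free (not bound by any c-commanding expression).
— he: subject of the matrix clause; the pronoun c-commands the R-expression — coreference blocked (Principle C).

No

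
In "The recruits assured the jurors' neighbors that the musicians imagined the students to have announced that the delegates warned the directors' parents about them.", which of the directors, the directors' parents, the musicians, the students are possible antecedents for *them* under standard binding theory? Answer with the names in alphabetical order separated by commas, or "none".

the directors, the musicians, the students

*them* is a pronoun; Principle B requires it to be free in its binding domain — the clause headed by 'warned'.
— the directors: possessor inside the object DP of the clause headed by 'warned'; does not c-command the pronoun — Principle B does not apply; allowed.
— the directors' parents: object of the clause headed by 'warned'; c-commands the pronoun within its binding domain — blocked (Principle B).
— the musicians: subject of the clause headed by 'imagined'; c-commands the pronoun but lies outside its binding domain — allowed.
— the students: subject of the clause headed by 'announced'; c-commands the pronoun but lies outside its binding domain — allowed.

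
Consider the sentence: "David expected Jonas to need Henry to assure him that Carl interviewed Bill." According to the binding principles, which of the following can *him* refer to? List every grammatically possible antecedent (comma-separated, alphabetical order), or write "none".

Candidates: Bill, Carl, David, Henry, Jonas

*him* is a pronoun; Principle B requires it to be free in its binding domain — the clause headed by 'assure'.
— Bill: object of the clause headed by 'interviewed'; is c-commanded by the pronoun; coreference would bind this R-expression — blocked (Principle C).
— Carl: subject of the clause headed by 'interviewed'; is c-commanded by the pronoun; coreference would bind this R-expression — blocked (Principle C).
— David: subject of the matrix clause; c-commands the pronoun but lies outside its binding domain — allowed.
— Henry: subject of the clause headed by 'assure'; c-commands the pronoun within its binding domain — blocked (Principle B).
— Jonas: subject of the clause headed by 'need'; c-commands the pronoun but lies outside its binding domain — allowed.

David, Jonas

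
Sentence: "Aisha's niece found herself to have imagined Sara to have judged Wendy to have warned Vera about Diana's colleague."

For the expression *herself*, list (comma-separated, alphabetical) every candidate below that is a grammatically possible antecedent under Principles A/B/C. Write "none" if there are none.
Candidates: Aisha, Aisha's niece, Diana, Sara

Aisha's niece

*herself* is a reflexive; Principle A requires it to be bound within its binding domain — the matrix clause.
— Aisha: possessor inside the subject DP of the matrix clause; does not c-command the reflexive — cannot bind it (Principle A).
— Aisha's niece: subject of the matrix clause; c-commands the reflexive within its binding domain — allowed (Principle A).
— Diana: possessor inside the second object DP of the clause headed by 'warned'; does not c-command the reflexive — cannot bind it (Principle A).
— Sara: subject of the clause headed by 'judged'; does not c-command the reflexive — cannot bind it (Principle A).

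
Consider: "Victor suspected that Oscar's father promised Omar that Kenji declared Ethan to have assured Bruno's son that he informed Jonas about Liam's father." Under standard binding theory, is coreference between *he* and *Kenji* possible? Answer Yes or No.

*Kenji* is an R-expression; Principle C requires it to be free (not bound by any c-commanding expression).
— he: subject of the clause headed by 'informed'; the pronoun does not c-command the R-expression — coreference allowed.

Yes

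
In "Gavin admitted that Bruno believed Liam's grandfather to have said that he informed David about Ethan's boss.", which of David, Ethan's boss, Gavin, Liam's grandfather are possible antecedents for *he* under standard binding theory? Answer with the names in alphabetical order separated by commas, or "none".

Gavin, Liam's grandfather

*he* is a pronoun; Principle B requires it to be free in its binding domain — the clause headed by 'informed'.
— David: object of the clause headed by 'informed'; is c-commanded by the pronoun; coreference would bind this R-expression — blocked (Principle C).
— Ethan's boss: second object of the clause headed by 'informed'; is c-commanded by the pronoun; coreference would bind this R-expression — blocked (Principle C).
— Gavin: subject of the matrix clause; c-commands the pronoun but lies outside its binding domain — allowed.
— Liam's grandfather: subject of the clause headed by 'said'; c-commands the pronoun but lies outside its binding domain — allowed.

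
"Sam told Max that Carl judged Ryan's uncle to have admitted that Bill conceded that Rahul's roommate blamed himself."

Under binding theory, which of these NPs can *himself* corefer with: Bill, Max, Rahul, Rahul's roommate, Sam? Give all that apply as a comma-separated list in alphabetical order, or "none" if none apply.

*himself* is a reflexive; Principle A requires it to be bound within its binding domain — the clause headed by 'blamed'.
— Bill: subject of the clause headed by 'conceded'; c-commands the reflexive but lies outside its binding domain — cannot bind it (Principle A).
— Max: object of the matrix clause; c-commands the reflexive but lies outside its binding domain — cannot bind it (Principle A).
— Rahul: possessor inside the subject DP of the clause headed by 'blamed'; does not c-command the reflexive — cannot bind it (Principle A).
— Rahul's roommate: subject of the clause headed by 'blamed'; c-commands the reflexive within its binding domain — allowed (Principle A).
— Sam: subject of the matrix clause; c-commands the reflexive but lies outside its binding domain — cannot bind it (Principle A).

Rahul's roommate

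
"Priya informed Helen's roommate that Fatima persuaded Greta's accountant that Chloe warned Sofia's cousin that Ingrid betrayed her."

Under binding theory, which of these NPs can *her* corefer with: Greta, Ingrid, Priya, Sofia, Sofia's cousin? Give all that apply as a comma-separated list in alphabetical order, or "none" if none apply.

Greta, Priya, Sofia, Sofia's cousin

*her* is a pronoun; Principle B requires it to be free in its binding domain — the clause headed by 'betrayed'.
— Greta: possessor inside the object DP of the clause headed by 'persuaded'; does not c-command the pronoun — Principle B does not apply; allowed.
— Ingrid: subject of the clause headed by 'betrayed'; c-commands the pronoun within its binding domain — blocked (Principle B).
— Priya: subject of the matrix clause; c-commands the pronoun but lies outside its binding domain — allowed.
— Sofia: possessor inside the object DP of the clause headed by 'warned'; does not c-command the pronoun — Principle B does not apply; allowed.
— Sofia's cousin: object of the clause headed by 'warned'; c-commands the pronoun but lies outside its binding domain — allowed.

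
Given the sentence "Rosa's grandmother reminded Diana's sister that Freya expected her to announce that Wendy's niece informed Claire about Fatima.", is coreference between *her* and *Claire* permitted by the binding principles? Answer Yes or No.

*her* is a pronoun; Principle B requires it to be free in its binding domain — the clause headed by 'expected'.
— Claire: object of the clause headed by 'informed'; is c-commanded by the pronoun; coreference would bind this R-expression — blocked (Principle C).

No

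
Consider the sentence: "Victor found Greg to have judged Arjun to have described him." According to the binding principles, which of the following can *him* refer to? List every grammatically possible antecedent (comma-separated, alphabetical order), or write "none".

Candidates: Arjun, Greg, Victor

Greg, Victor

*him* is a pronoun; Principle B requires it to be free in its binding domain — the clause headed by 'described'.
— Arjun: subject of the clause headed by 'described'; c-commands the pronoun within its binding domain — blocked (Principle B).
— Greg: subject of the clause headed by 'judged'; c-commands the pronoun but lies outside its binding domain — allowed.
— Victor: subject of the matrix clause; c-commands the pronoun but lies outside its binding domain — allowed.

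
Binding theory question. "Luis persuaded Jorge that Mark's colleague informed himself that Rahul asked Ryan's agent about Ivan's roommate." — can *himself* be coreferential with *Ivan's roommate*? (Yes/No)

*himself* is a reflexive; Principle A requires it to be bound within its binding domain — the clause headed by 'informed'.
— Ivan's roommate: second object of the clause headed by 'asked'; does not c-command the reflexive — cannot bind it (Principle A).

No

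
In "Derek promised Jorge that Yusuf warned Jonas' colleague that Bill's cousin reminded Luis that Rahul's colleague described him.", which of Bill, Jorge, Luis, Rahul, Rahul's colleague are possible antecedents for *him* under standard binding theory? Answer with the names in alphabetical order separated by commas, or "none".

Bill, Jorge, Luis, Rahul

*him* is a pronoun; Principle B requires it to be free in its binding domain — the clause headed by 'described'.
— Bill: possessor inside the subject DP of the clause headed by 'reminded'; does not c-command the pronoun — Principle B does not apply; allowed.
— Jorge: object of the matrix clause; c-commands the pronoun but lies outside its binding domain — allowed.
— Luis: object of the clause headed by 'reminded'; c-commands the pronoun but lies outside its binding domain — allowed.
— Rahul: possessor inside the subject DP of the clause headed by 'described'; does not c-command the pronoun — Principle B does not apply; allowed.
— Rahul's colleague: subject of the clause headed by 'described'; c-commands the pronoun within its binding domain — blocked (Principle B).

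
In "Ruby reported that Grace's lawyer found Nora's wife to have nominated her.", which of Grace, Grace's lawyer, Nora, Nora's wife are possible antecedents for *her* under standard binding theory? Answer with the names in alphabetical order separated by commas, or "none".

Grace, Grace's lawyer, Nora

*her* is a pronoun; Principle B requires it to be free in its binding domain — the clause headed by 'nominated'.
— Grace: possessor inside the subject DP of the clause headed by 'found'; does not c-command the pronoun — Principle B does not apply; allowed.
— Grace's lawyer: subject of the clause headed by 'found'; c-commands the pronoun but lies outside its binding domain — allowed.
— Nora: possessor inside the subject DP of the clause headed by 'nominated'; does not c-command the pronoun — Principle B does not apply; allowed.
— Nora's wife: subject of the clause headed by 'nominated'; c-commands the pronoun within its binding domain — blocked (Principle B).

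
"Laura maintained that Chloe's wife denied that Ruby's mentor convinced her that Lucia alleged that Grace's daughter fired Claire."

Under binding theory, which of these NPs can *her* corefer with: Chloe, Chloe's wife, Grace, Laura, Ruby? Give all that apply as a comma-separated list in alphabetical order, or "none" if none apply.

Chloe, Chloe's wife, Laura, Ruby

*her* is a pronoun; Principle B requires it to be free in its binding domain — the clause headed by 'convinced'.
— Chloe: possessor inside the subject DP of the clause headed by 'denied'; does not c-command the pronoun — Principle B does not apply; allowed.
— Chloe's wife: subject of the clause headed by 'denied'; c-commands the pronoun but lies outside its binding domain — allowed.
— Grace: possessor inside the subject DP of the clause headed by 'fired'; is c-commanded by the pronoun; coreference would bind this R-expression — blocked (Principle C).
— Laura: subject of the matrix clause; c-commands the pronoun but lies outside its binding domain — allowed.
— Ruby: possessor inside the subject DP of the clause headed by 'convinced'; does not c-command the pronoun — Principle B does not apply; allowed.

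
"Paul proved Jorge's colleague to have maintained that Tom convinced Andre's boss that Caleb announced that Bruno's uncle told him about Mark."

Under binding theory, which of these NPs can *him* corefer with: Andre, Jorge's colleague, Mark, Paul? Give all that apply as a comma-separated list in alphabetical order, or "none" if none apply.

*him* is a pronoun; Principle B requires it to be free in its binding domain — the clause headed by 'told'.
— Andre: possessor inside the object DP of the clause headed by 'convinced'; does not c-command the pronoun — Principle B does not apply; allowed.
— Jorge's colleague: subject of the clause headed by 'maintained'; c-commands the pronoun but lies outside its binding domain — allowed.
— Mark: second object of the clause headed by 'told'; is c-commanded by the pronoun; coreference would bind this R-expression — blocked (Principle C).
— Paul: subject of the matrix clause; c-commands the pronoun but lies outside its binding domain — allowed.

Andre, Jorge's colleague, Paul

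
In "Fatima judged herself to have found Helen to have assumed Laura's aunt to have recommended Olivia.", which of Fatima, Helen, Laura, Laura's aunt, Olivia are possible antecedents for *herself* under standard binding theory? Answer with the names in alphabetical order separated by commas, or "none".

Fatima

*herself* is a reflexive; Principle A requires it to be bound within its binding domain — the matrix clause.
— Fatima: subject of the matrix clause; c-commands the reflexive within its binding domain — allowed (Principle A).
— Helen: subject of the clause headed by 'assumed'; does not c-command the reflexive — cannot bind it (Principle A).
— Laura: possessor inside the subject DP of the clause headed by 'recommended'; does not c-command the reflexive — cannot bind it (Principle A).
— Laura's aunt: subject of the clause headed by 'recommended'; does not c-command the reflexive — cannot bind it (Principle A).
— Olivia: object of the clause headed by 'recommended'; does not c-command the reflexive — cannot bind it (Principle A).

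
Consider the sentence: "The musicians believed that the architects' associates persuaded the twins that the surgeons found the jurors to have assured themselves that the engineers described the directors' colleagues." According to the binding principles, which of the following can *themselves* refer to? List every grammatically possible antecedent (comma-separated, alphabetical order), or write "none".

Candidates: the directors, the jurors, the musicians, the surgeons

the jurors

*themselves* is a reflexive; Principle A requires it to be bound within its binding domain — the clause headed by 'assured'.
— the directors: possessor inside the object DP of the clause headed by 'described'; does not c-command the reflexive — cannot bind it (Principle A).
— the jurors: subject of the clause headed by 'assured'; c-commands the reflexive within its binding domain — allowed (Principle A).
— the musicians: subject of the matrix clause; c-commands the reflexive but lies outside its binding domain — cannot bind it (Principle A).
— the surgeons: subject of the clause headed by 'found'; c-commands the reflexive but lies outside its binding domain — cannot bind it (Principle A).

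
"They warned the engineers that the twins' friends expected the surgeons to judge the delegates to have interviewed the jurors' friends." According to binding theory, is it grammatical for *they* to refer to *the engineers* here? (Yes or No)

*the engineers* is an R-expression; Principle C requires it to be free (not bound by any c-commanding expression).
— they: subject of the matrix clause; the pronoun c-commands the R-expression — coreference blocked (Principle C).

No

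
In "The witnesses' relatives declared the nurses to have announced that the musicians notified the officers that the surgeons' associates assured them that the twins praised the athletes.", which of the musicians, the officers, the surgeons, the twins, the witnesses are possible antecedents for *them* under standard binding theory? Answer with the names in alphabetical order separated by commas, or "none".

*them* is a pronoun; Principle B requires it to be free in its binding domain — the clause headed by 'assured'.
— the musicians: subject of the clause headed by 'notified'; c-commands the pronoun but lies outside its binding domain — allowed.
— the officers: object of the clause headed by 'notified'; c-commands the pronoun but lies outside its binding domain — allowed.
— the surgeons: possessor inside the subject DP of the clause headed by 'assured'; does not c-command the pronoun — Principle B does not apply; allowed.
— the twins: subject of the clause headed by 'praised'; is c-commanded by the pronoun; coreference would bind this R-expression — blocked (Principle C).
— the witnesses: possessor inside the subject DP of the matrix clause; does not c-command the pronoun — Principle B does not apply; allowed.

the musicians, the officers, the surgeons, the witnesses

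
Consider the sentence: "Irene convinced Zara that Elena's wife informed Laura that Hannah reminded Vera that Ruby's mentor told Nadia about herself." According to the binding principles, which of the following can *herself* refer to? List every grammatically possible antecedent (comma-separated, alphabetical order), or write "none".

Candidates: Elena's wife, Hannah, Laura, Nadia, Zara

*herself* is a reflexive; Principle A requires it to be bound within its binding domain — the clause headed by 'told'.
— Elena's wife: subject of the clause headed by 'informed'; c-commands the reflexive but lies outside its binding domain — cannot bind it (Principle A).
— Hannah: subject of the clause headed by 'reminded'; c-commands the reflexive but lies outside its binding domain — cannot bind it (Principle A).
— Laura: object of the clause headed by 'informed'; c-commands the reflexive but lies outside its binding domain — cannot bind it (Principle A).
— Nadia: object of the clause headed by 'told'; c-commands the reflexive within its binding domain — allowed (Principle A).
— Zara: object of the matrix clause; c-commands the reflexive but lies outside its binding domain — cannot bind it (Principle A).

Nadia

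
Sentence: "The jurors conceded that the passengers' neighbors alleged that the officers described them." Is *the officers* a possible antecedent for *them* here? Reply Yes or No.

No

*them* is a pronoun; Principle B requires it to be free in its binding domain — the clause headed by 'described'.
— the officers: subject of the clause headed by 'described'; c-commands the pronoun within its binding domain — blocked (Principle B).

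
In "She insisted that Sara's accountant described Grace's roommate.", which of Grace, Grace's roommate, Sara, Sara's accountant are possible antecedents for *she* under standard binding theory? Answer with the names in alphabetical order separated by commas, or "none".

*she* is a pronoun; Principle B requires it to be free in its binding domain — the matrix clause.
— Grace: possessor inside the object DP of the clause headed by 'described'; is c-commanded by the pronoun; coreference would bind this R-expression — blocked (Principle C).
— Grace's roommate: object of the clause headed by 'described'; is c-commanded by the pronoun; coreference would bind this R-expression — blocked (Principle C).
— Sara: possessor inside the subject DP of the clause headed by 'described'; is c-commanded by the pronoun; coreference would bind this R-expression — blocked (Principle C).
— Sara's accountant: subject of the clause headed by 'described'; is c-commanded by the pronoun; coreference would bind this R-expression — blocked (Principle C).

none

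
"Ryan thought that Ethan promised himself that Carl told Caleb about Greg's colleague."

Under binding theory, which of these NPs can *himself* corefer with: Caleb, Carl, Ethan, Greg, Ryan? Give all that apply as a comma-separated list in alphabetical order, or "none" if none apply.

*himself* is a reflexive; Principle A requires it to be bound within its binding domain — the clause headed by 'promised'.
— Caleb: object of the clause headed by 'told'; does not c-command the reflexive — cannot bind it (Principle A).
— Carl: subject of the clause headed by 'told'; does not c-command the reflexive — cannot bind it (Principle A).
— Ethan: subject of the clause headed by 'promised'; c-commands the reflexive within its binding domain — allowed (Principle A).
— Greg: possessor inside the second object DP of the clause headed by 'told'; does not c-command the reflexive — cannot bind it (Principle A).
— Ryan: subject of the matrix clause; c-commands the reflexive but lies outside its binding domain — cannot bind it (Principle A).

Ethan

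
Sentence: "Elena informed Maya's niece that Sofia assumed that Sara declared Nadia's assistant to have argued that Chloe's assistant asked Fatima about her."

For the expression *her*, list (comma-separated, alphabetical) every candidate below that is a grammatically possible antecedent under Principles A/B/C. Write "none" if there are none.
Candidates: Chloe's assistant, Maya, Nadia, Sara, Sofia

*her* is a pronoun; Principle B requires it to be free in its binding domain — the clause headed by 'asked'.
— Chloe's assistant: subject of the clause headed by 'asked'; c-commands the pronoun within its binding domain — blocked (Principle B).
— Maya: possessor inside the object DP of the matrix clause; does not c-command the pronoun — Principle B does not apply; allowed.
— Nadia: possessor inside the subject DP of the clause headed by 'argued'; does not c-command the pronoun — Principle B does not apply; allowed.
— Sara: subject of the clause headed by 'declared'; c-commands the pronoun but lies outside its binding domain — allowed.
— Sofia: subject of the clause headed by 'assumed'; c-commands the pronoun but lies outside its binding domain — allowed.

Maya, Nadia, Sara, Sofia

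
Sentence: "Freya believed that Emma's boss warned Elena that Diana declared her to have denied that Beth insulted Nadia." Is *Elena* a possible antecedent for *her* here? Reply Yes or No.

*her* is a pronoun; Principle B requires it to be free in its binding domain — the clause headed by 'declared'.
— Elena: object of the clause headed by 'warned'; c-commands the pronoun but lies outside its binding domain — allowed.

Yes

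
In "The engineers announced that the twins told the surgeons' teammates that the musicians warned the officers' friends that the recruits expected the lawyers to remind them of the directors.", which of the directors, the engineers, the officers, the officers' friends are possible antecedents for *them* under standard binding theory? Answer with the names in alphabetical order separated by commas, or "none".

*them* is a pronoun; Principle B requires it to be free in its binding domain — the clause headed by 'remind'.
— the directors: second object of the clause headed by 'remind'; is c-commanded by the pronoun; coreference would bind this R-expression — blocked (Principle C).
— the engineers: subject of the matrix clause; c-commands the pronoun but lies outside its binding domain — allowed.
— the officers: possessor inside the object DP of the clause headed by 'warned'; does not c-command the pronoun — Principle B does not apply; allowed.
— the officers' friends: object of the clause headed by 'warned'; c-commands the pronoun but lies outside its binding domain — allowed.

the engineers, the officers, the officers' friends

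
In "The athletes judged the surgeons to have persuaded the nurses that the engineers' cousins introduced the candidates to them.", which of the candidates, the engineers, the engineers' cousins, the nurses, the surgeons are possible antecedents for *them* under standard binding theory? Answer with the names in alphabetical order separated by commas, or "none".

*them* is a pronoun; Principle B requires it to be free in its binding domain — the clause headed by 'introduced'.
— the candidates: object of the clause headed by 'introduced'; c-commands the pronoun within its binding domain — blocked (Principle B).
— the engineers: possessor inside the subject DP of the clause headed by 'introduced'; does not c-command the pronoun — Principle B does not apply; allowed.
— the engineers' cousins: subject of the clause headed by 'introduced'; c-commands the pronoun within its binding domain — blocked (Principle B).
— the nurses: object of the clause headed by 'persuaded'; c-commands the pronoun but lies outside its binding domain — allowed.
— the surgeons: subject of the clause headed by 'persuaded'; c-commands the pronoun but lies outside its binding domain — allowed.

the engineers, the nurses, the surgeons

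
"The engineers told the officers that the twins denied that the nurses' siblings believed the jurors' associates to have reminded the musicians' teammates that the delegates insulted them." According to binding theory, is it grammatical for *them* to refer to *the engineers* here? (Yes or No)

*the engineers* is an R-expression; Principle C requires it to be free (not bound by any c-commanding expression).
— them: object of the clause headed by 'insulted'; the pronoun does not c-command the R-expression — coreference allowed.

Yes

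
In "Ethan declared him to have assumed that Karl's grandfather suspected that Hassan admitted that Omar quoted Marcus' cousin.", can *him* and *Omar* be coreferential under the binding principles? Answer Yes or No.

*Omar* is an R-expression; Principle C requires it to be free (not bound by any c-commanding expression).
— him: subject of the clause headed by 'assumed'; the pronoun c-commands the R-expression — coreference blocked (Principle C).

No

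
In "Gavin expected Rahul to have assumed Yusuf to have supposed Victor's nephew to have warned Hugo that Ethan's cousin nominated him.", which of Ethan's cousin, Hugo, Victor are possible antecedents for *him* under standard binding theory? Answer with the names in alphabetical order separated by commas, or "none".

Hugo, Victor

*him* is a pronoun; Principle B requires it to be free in its binding domain — the clause headed by 'nominated'.
— Ethan's cousin: subject of the clause headed by 'nominated'; c-commands the pronoun within its binding domain — blocked (Principle B).
— Hugo: object of the clause headed by 'warned'; c-commands the pronoun but lies outside its binding domain — allowed.
— Victor: possessor inside the subject DP of the clause headed by 'warned'; does not c-command the pronoun — Principle B does not apply; allowed.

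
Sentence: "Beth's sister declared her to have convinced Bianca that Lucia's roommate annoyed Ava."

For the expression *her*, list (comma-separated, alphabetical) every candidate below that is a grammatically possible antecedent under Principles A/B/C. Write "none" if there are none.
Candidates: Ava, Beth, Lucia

*her* is a pronoun; Principle B requires it to be free in its binding domain — the matrix clause.
— Ava: object of the clause headed by 'annoyed'; is c-commanded by the pronoun; coreference would bind this R-expression — blocked (Principle C).
— Beth: possessor inside the subject DP of the matrix clause; does not c-command the pronoun — Principle B does not apply; allowed.
— Lucia: possessor inside the subject DP of the clause headed by 'annoyed'; is c-commanded by the pronoun; coreference would bind this R-expression — blocked (Principle C).

Beth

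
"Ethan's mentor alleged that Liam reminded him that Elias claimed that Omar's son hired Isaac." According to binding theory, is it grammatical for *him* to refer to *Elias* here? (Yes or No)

No

*Elias* is an R-expression; Principle C requires it to be free (not bound by any c-commanding expression).
— him: object of the clause headed by 'reminded'; the pronoun c-commands the R-expression — coreference blocked (Principle C).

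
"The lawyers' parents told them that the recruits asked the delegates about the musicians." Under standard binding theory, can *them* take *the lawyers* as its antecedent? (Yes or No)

Yes

*them* is a pronoun; Principle B requires it to be free in its binding domain — the matrix clause.
— the lawyers: possessor inside the subject DP of the matrix clause; does not c-command the pronoun — Principle B does not apply; allowed.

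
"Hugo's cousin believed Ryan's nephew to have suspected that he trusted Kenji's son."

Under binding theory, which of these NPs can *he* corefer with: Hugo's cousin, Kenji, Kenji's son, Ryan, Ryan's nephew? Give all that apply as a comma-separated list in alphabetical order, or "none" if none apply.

Hugo's cousin, Ryan, Ryan's nephew

*he* is a pronoun; Principle B requires it to be free in its binding domain — the clause headed by 'trusted'.
— Hugo's cousin: subject of the matrix clause; c-commands the pronoun but lies outside its binding domain — allowed.
— Kenji: possessor inside the object DP of the clause headed by 'trusted'; is c-commanded by the pronoun; coreference would bind this R-expression — blocked (Principle C).
— Kenji's son: object of the clause headed by 'trusted'; is c-commanded by the pronoun; coreference would bind this R-expression — blocked (Principle C).
— Ryan: possessor inside the subject DP of the clause headed by 'suspected'; does not c-command the pronoun — Principle B does not apply; allowed.
— Ryan's nephew: subject of the clause headed by 'suspected'; c-commands the pronoun but lies outside its binding domain — allowed.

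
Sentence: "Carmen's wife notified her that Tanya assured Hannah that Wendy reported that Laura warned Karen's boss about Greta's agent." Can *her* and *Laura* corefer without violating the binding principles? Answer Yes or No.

No

*Laura* is an R-expression; Principle C requires it to be free (not bound by any c-commanding expression).
— her: object of the matrix clause; the pronoun c-commands the R-expression — coreference blocked (Principle C).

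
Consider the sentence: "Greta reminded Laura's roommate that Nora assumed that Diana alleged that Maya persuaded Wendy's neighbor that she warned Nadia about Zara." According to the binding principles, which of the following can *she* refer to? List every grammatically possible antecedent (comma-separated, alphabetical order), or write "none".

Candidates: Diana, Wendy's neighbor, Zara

*she* is a pronoun; Principle B requires it to be free in its binding domain — the clause headed by 'warned'.
— Diana: subject of the clause headed by 'alleged'; c-commands the pronoun but lies outside its binding domain — allowed.
— Wendy's neighbor: object of the clause headed by 'persuaded'; c-commands the pronoun but lies outside its binding domain — allowed.
— Zara: second object of the clause headed by 'warned'; is c-commanded by the pronoun; coreference would bind this R-expression — blocked (Principle C).

Diana, Wendy's neighbor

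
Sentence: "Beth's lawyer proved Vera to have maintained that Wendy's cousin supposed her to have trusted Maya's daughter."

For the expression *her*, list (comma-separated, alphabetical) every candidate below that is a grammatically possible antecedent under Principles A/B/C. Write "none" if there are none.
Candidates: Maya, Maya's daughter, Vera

Vera

*her* is a pronoun; Principle B requires it to be free in its binding domain — the clause headed by 'supposed'.
— Maya: possessor inside the object DP of the clause headed by 'trusted'; is c-commanded by the pronoun; coreference would bind this R-expression — blocked (Principle C).
— Maya's daughter: object of the clause headed by 'trusted'; is c-commanded by the pronoun; coreference would bind this R-expression — blocked (Principle C).
— Vera: subject of the clause headed by 'maintained'; c-commands the pronoun but lies outside its binding domain — allowed.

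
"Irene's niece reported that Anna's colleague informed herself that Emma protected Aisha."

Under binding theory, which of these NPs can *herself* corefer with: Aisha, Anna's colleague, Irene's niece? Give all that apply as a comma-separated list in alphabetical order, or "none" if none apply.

*herself* is a reflexive; Principle A requires it to be bound within its binding domain — the clause headed by 'informed'.
— Aisha: object of the clause headed by 'protected'; does not c-command the reflexive — cannot bind it (Principle A).
— Anna's colleague: subject of the clause headed by 'informed'; c-commands the reflexive within its binding domain — allowed (Principle A).
— Irene's niece: subject of the matrix clause; c-commands the reflexive but lies outside its binding domain — cannot bind it (Principle A).

Anna's colleague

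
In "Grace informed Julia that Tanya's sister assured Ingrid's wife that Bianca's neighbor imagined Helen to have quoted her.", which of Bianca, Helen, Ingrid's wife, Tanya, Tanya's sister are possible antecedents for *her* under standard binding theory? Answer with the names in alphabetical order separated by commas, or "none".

Bianca, Ingrid's wife, Tanya, Tanya's sister

*her* is a pronoun; Principle B requires it to be free in its binding domain — the clause headed by 'quoted'.
— Bianca: possessor inside the subject DP of the clause headed by 'imagined'; does not c-command the pronoun — Principle B does not apply; allowed.
— Helen: subject of the clause headed by 'quoted'; c-commands the pronoun within its binding domain — blocked (Principle B).
— Ingrid's wife: object of the clause headed by 'assured'; c-commands the pronoun but lies outside its binding domain — allowed.
— Tanya: possessor inside the subject DP of the clause headed by 'assured'; does not c-command the pronoun — Principle B does not apply; allowed.
— Tanya's sister: subject of the clause headed by 'assured'; c-commands the pronoun but lies outside its binding domain — allowed.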